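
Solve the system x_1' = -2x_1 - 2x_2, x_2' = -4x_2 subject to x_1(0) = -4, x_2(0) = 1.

x_1(t) = -5e^(-2t) + e^(-4t), x_2(t) = e^(-4t)

Coefficient matrix A = [[-2, -2], [0, -4]].
Characteristic polynomial det(A - λI) = λ^2 + 6λ + 8 = 0.
Eigenvalues λ = -4, -2.
For λ=-4: (A-λI) row 1 is [2, -2], so an eigenvector is (-1, -1).
For λ=-2: (A-λI) row 1 is [0, -2], so an eigenvector is (1, 0).
General solution: c_1e^(-4t)(-1,-1) + c_2e^(-2t)(1,0).
Applying x_1(0)=-4, x_2(0)=1 gives c_1=-1, c_2=-5.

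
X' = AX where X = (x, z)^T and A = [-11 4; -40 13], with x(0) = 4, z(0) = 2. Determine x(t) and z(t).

Coefficient matrix A = [[-11, 4], [-40, 13]].
Characteristic polynomial det(A - λI) = λ^2 - 2λ + 17 = 0.
Eigenvalues λ = 1 ± 4i (complex conjugate pair).
For λ=1+4i: an eigenvector is (-1,-3) - i(0,1) = (-1, -3 - i).
A real fundamental pair from Re and Im of e^((1+4i)t)v: X_1 = e^(t)(cos(4t)·(-1,-3) + sin(4t)·(0,1)), X_2 = e^(t)(sin(4t)·(-1,-3) - cos(4t)·(0,1)).
General solution: K_1X_1 + K_2X_2.
Applying x(0)=4, z(0)=2 gives K_1=-4, K_2=10.

x(t) = -10e^(t)sin(4t) + 4e^(t)cos(4t), z(t) = -34e^(t)sin(4t) + 2e^(t)cos(4t)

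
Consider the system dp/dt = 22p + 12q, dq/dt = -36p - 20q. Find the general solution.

p(t) = C_1e^(-2t) + 2C_2e^(4t), q(t) = -2C_1e^(-2t) - 3C_2e^(4t)

Coefficient matrix A = [[22, 12], [-36, -20]].
Characteristic polynomial det(A - λI) = λ^2 - 2λ - 8 = 0.
Eigenvalues λ = -2, 4.
For λ=-2: (A-λI) row 1 is [24, 12], so an eigenvector is (1, -2).
For λ=4: (A-λI) row 1 is [18, 12], so an eigenvector is (2, -3).
General solution: C_1e^(-2t)(1,-2) + C_2e^(4t)(2,-3).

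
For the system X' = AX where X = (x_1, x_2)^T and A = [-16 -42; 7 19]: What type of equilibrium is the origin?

saddle

A = [[-16,-42],[7,19]]; det(A-λI) = λ^2 - 3λ - 10.
λ = -2, 5: opposite signs.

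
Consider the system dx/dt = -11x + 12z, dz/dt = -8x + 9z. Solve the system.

Coefficient matrix A = [[-11, 12], [-8, 9]].
Characteristic polynomial det(A - λI) = λ^2 + 2λ - 3 = 0.
Eigenvalues λ = 1, -3.
For λ=1: (A-λI) row 1 is [-12, 12], so an eigenvector is (1, 1).
For λ=-3: (A-λI) row 1 is [-8, 12], so an eigenvector is (-3, -2).
General solution: C_1e^(t)(1,1) + C_2e^(-3t)(-3,-2).

x(t) = C_1e^(t) - 3C_2e^(-3t), z(t) = C_1e^(t) - 2C_2e^(-3t)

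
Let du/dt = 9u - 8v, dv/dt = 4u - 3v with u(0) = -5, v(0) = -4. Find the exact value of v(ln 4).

-1036

A = [[9,-8],[4,-3]]; eigenvalues λ = 5, 1.
Eigenvectors: (-2,-1) for λ=5, (1,1) for λ=1.
From the initial condition, c_1 = 1, c_2 = -3.
v(ln 4) = (1)(4^5)(-1) + (-3)(4^1)(1) = -1036.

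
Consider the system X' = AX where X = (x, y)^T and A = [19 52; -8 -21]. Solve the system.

Coefficient matrix A = [[19, 52], [-8, -21]].
Characteristic polynomial det(A - λI) = λ^2 + 2λ + 17 = 0.
Eigenvalues λ = -1 ± 4i (complex conjugate pair).
For λ=-1+4i: an eigenvector is (-2,1) - i(3,-1) = (-2 - 3i, 1 + i).
A real fundamental pair from Re and Im of e^((-1+4i)t)v: X_1 = e^(-t)(cos(4t)·(-2,1) + sin(4t)·(3,-1)), X_2 = e^(-t)(sin(4t)·(-2,1) - cos(4t)·(3,-1)).
General solution: C_1X_1 + C_2X_2.

x(t) = 3C_1e^(-t)sin(4t) - 2C_1e^(-t)cos(4t) - 2C_2e^(-t)sin(4t) - 3C_2e^(-t)cos(4t), y(t) = -C_1e^(-t)sin(4t) + C_1e^(-t)cos(4t) + C_2e^(-t)sin(4t) + C_2e^(-t)cos(4t)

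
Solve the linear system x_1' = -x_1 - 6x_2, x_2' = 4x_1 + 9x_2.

Coefficient matrix A = [[-1, -6], [4, 9]].
Characteristic polynomial det(A - λI) = λ^2 - 8λ + 15 = 0.
Eigenvalues λ = 3, 5.
For λ=3: (A-λI) row 1 is [-4, -6], so an eigenvector is (-3, 2).
For λ=5: (A-λI) row 1 is [-6, -6], so an eigenvector is (1, -1).
General solution: C_1e^(3t)(-3,2) + C_2e^(5t)(1,-1).

x_1(t) = -3C_1e^(3t) + C_2e^(5t), x_2(t) = 2C_1e^(3t) - C_2e^(5t)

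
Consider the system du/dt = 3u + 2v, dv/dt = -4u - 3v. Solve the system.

Coefficient matrix A = [[3, 2], [-4, -3]].
Characteristic polynomial det(A - λI) = λ^2 - 1 = 0.
Eigenvalues λ = -1, 1.
For λ=-1: (A-λI) row 1 is [4, 2], so an eigenvector is (-1, 2).
For λ=1: (A-λI) row 1 is [2, 2], so an eigenvector is (1, -1).
General solution: c_1e^(-t)(-1,2) + c_2e^(t)(1,-1).

u(t) = -c_1e^(-t) + c_2e^(t), v(t) = 2c_1e^(-t) - c_2e^(t)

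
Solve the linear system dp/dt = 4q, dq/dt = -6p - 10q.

Coefficient matrix A = [[0, 4], [-6, -10]].
Characteristic polynomial det(A - λI) = λ^2 + 10λ + 24 = 0.
Eigenvalues λ = -6, -4.
For λ=-6: (A-λI) row 1 is [6, 4], so an eigenvector is (-2, 3).
For λ=-4: (A-λI) row 1 is [4, 4], so an eigenvector is (1, -1).
General solution: c_1e^(-6t)(-2,3) + c_2e^(-4t)(1,-1).

p(t) = -2c_1e^(-6t) + c_2e^(-4t), q(t) = 3c_1e^(-6t) - c_2e^(-4t)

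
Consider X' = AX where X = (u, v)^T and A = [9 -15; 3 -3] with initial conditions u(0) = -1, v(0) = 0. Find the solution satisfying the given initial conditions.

u(t) = -2e^(3t)sin(3t) - e^(3t)cos(3t), v(t) = -e^(3t)sin(3t)

Coefficient matrix A = [[9, -15], [3, -3]].
Characteristic polynomial det(A - λI) = λ^2 - 6λ + 18 = 0.
Eigenvalues λ = 3 ± 3i (complex conjugate pair).
For λ=3+3i: an eigenvector is (-1,0) - i(-2,-1) = (-1 + 2i, 0 + i).
A real fundamental pair from Re and Im of e^((3+3i)t)v: X_1 = e^(3t)(cos(3t)·(-1,0) + sin(3t)·(-2,-1)), X_2 = e^(3t)(sin(3t)·(-1,0) - cos(3t)·(-2,-1)).
General solution: C_1X_1 + C_2X_2.
Applying u(0)=-1, v(0)=0 gives C_1=1, C_2=0.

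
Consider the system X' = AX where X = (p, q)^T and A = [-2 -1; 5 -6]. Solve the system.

Coefficient matrix A = [[-2, -1], [5, -6]].
Characteristic polynomial det(A - λI) = λ^2 + 8λ + 17 = 0.
Eigenvalues λ = -4 ± i (complex conjugate pair).
For λ=-4+i: an eigenvector is (-1,-2) - i(0,-1) = (-1, -2 + i).
A real fundamental pair from Re and Im of e^((-4+i)t)v: X_1 = e^(-4t)(cos(t)·(-1,-2) + sin(t)·(0,-1)), X_2 = e^(-4t)(sin(t)·(-1,-2) - cos(t)·(0,-1)).
General solution: C_1X_1 + C_2X_2.

p(t) = -C_1e^(-4t)cos(t) - C_2e^(-4t)sin(t), q(t) = -C_1e^(-4t)sin(t) - 2C_1e^(-4t)cos(t) - 2C_2e^(-4t)sin(t) + C_2e^(-4t)cos(t)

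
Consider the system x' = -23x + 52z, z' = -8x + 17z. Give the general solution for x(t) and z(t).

Coefficient matrix A = [[-23, 52], [-8, 17]].
Characteristic polynomial det(A - λI) = λ^2 + 6λ + 25 = 0.
Eigenvalues λ = -3 ± 4i (complex conjugate pair).
For λ=-3+4i: an eigenvector is (-2,-1) - i(-3,-1) = (-2 + 3i, -1 + i).
A real fundamental pair from Re and Im of e^((-3+4i)t)v: X_1 = e^(-3t)(cos(4t)·(-2,-1) + sin(4t)·(-3,-1)), X_2 = e^(-3t)(sin(4t)·(-2,-1) - cos(4t)·(-3,-1)).
General solution: c_1X_1 + c_2X_2.

x(t) = -3c_1e^(-3t)sin(4t) - 2c_1e^(-3t)cos(4t) - 2c_2e^(-3t)sin(4t) + 3c_2e^(-3t)cos(4t), z(t) = -c_1e^(-3t)sin(4t) - c_1e^(-3t)cos(4t) - c_2e^(-3t)sin(4t) + c_2e^(-3t)cos(4t)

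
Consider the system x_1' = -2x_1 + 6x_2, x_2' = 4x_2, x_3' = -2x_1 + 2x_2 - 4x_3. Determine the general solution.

Coefficient matrix A = [[-2, 6, 0], [0, 4, 0], [-2, 2, -4]].
det(A - λI) = 0 gives eigenvalues λ = -2, 4, -4.
For λ=-2: eigenvector (1,0,-1).
For λ=4: eigenvector (1,1,0).
For λ=-4: eigenvector (0,0,1).
General solution: K_1e^(-2t)(1,0,-1) + K_2e^(4t)(1,1,0) + K_3e^(-4t)(0,0,1).

x_1(t) = K_1e^(-2t) + K_2e^(4t), x_2(t) = K_2e^(4t), x_3(t) = -K_1e^(-2t) + K_3e^(-4t)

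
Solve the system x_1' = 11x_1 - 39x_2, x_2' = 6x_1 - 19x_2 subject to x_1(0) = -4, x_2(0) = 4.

Coefficient matrix A = [[11, -39], [6, -19]].
Characteristic polynomial det(A - λI) = λ^2 + 8λ + 25 = 0.
Eigenvalues λ = -4 ± 3i (complex conjugate pair).
For λ=-4+3i: an eigenvector is (-2,-1) - i(3,1) = (-2 - 3i, -1 - i).
A real fundamental pair from Re and Im of e^((-4+3i)t)v: X_1 = e^(-4t)(cos(3t)·(-2,-1) + sin(3t)·(3,1)), X_2 = e^(-4t)(sin(3t)·(-2,-1) - cos(3t)·(3,1)).
General solution: K_1X_1 + K_2X_2.
Applying x_1(0)=-4, x_2(0)=4 gives K_1=-16, K_2=12.

x_1(t) = -72e^(-4t)sin(3t) - 4e^(-4t)cos(3t), x_2(t) = -28e^(-4t)sin(3t) + 4e^(-4t)cos(3t)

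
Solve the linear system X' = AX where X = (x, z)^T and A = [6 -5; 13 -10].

Coefficient matrix A = [[6, -5], [13, -10]].
Characteristic polynomial det(A - λI) = λ^2 + 4λ + 5 = 0.
Eigenvalues λ = -2 ± i (complex conjugate pair).
For λ=-2+i: an eigenvector is (2,3) - i(1,2) = (2 - i, 3 - 2i).
A real fundamental pair from Re and Im of e^((-2+i)t)v: X_1 = e^(-2t)(cos(t)·(2,3) + sin(t)·(1,2)), X_2 = e^(-2t)(sin(t)·(2,3) - cos(t)·(1,2)).
General solution: C_1X_1 + C_2X_2.

x(t) = C_1e^(-2t)sin(t) + 2C_1e^(-2t)cos(t) + 2C_2e^(-2t)sin(t) - C_2e^(-2t)cos(t), z(t) = 2C_1e^(-2t)sin(t) + 3C_1e^(-2t)cos(t) + 3C_2e^(-2t)sin(t) - 2C_2e^(-2t)cos(t)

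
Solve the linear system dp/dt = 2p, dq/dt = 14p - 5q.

p(t) = c_1e^(2t), q(t) = 2c_1e^(2t) - c_2e^(-5t)

Coefficient matrix A = [[2, 0], [14, -5]].
Characteristic polynomial det(A - λI) = λ^2 + 3λ - 10 = 0.
Eigenvalues λ = 2, -5.
For λ=2: (A-λI) row 2 is [14, -7], so an eigenvector is (1, 2).
For λ=-5: (A-λI) row 1 is [7, 0], so an eigenvector is (0, -1).
General solution: c_1e^(2t)(1,2) + c_2e^(-5t)(0,-1).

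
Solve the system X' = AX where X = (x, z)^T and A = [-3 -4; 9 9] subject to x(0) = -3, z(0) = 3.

Coefficient matrix A = [[-3, -4], [9, 9]].
Characteristic polynomial det(A - λI) = λ^2 - 6λ + 9 = 0.
Single eigenvalue λ = 3 with algebraic multiplicity 2.
Eigenvector v = (2,-3); generalized eigenvector w with (A-λI)w=v is (1,-2).
General solution: e^(3t)[K_1·v + K_2·(t·v + w)].
Applying x(0)=-3, z(0)=3 gives K_1=-3, K_2=3.

x(t) = 6te^(3t) - 3e^(3t), z(t) = -9te^(3t) + 3e^(3t)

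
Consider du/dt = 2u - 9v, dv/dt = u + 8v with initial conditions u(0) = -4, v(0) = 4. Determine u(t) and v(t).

Coefficient matrix A = [[2, -9], [1, 8]].
Characteristic polynomial det(A - λI) = λ^2 - 10λ + 25 = 0.
Single eigenvalue λ = 5 with algebraic multiplicity 2.
Eigenvector v = (3,-1); generalized eigenvector w with (A-λI)w=v is (-1,0).
General solution: e^(5t)[K_1·v + K_2·(t·v + w)].
Applying u(0)=-4, v(0)=4 gives K_1=-4, K_2=-8.

u(t) = -24te^(5t) - 4e^(5t), v(t) = 8te^(5t) + 4e^(5t)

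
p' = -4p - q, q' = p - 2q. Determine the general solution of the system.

Coefficient matrix A = [[-4, -1], [1, -2]].
Characteristic polynomial det(A - λI) = λ^2 + 6λ + 9 = 0.
Single eigenvalue λ = -3 with algebraic multiplicity 2.
Eigenvector v = (1,-1); generalized eigenvector w with (A-λI)w=v is (2,-3).
General solution: e^(-3t)[K_1·v + K_2·(t·v + w)].

p(t) = K_1e^(-3t) + K_2te^(-3t) + 2K_2e^(-3t), q(t) = -K_1e^(-3t) - K_2te^(-3t) - 3K_2e^(-3t)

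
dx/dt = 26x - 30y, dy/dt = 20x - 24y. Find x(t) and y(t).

Coefficient matrix A = [[26, -30], [20, -24]].
Characteristic polynomial det(A - λI) = λ^2 - 2λ - 24 = 0.
Eigenvalues λ = -4, 6.
For λ=-4: (A-λI) row 1 is [30, -30], so an eigenvector is (-1, -1).
For λ=6: (A-λI) row 1 is [20, -30], so an eigenvector is (-3, -2).
General solution: C_1e^(-4t)(-1,-1) + C_2e^(6t)(-3,-2).

x(t) = -C_1e^(-4t) - 3C_2e^(6t), y(t) = -C_1e^(-4t) - 2C_2e^(6t)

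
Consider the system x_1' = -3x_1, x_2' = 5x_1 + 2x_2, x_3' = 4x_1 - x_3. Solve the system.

x_1(t) = C_1e^(-3t), x_2(t) = -C_1e^(-3t) + C_2e^(2t), x_3(t) = -2C_1e^(-3t) + C_3e^(-t)

Coefficient matrix A = [[-3, 0, 0], [5, 2, 0], [4, 0, -1]].
det(A - λI) = 0 gives eigenvalues λ = -3, 2, -1.
For λ=-3: eigenvector (1,-1,-2).
For λ=2: eigenvector (0,1,0).
For λ=-1: eigenvector (0,0,1).
General solution: C_1e^(-3t)(1,-1,-2) + C_2e^(2t)(0,1,0) + C_3e^(-t)(0,0,1).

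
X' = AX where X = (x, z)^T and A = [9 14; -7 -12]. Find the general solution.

Coefficient matrix A = [[9, 14], [-7, -12]].
Characteristic polynomial det(A - λI) = λ^2 + 3λ - 10 = 0.
Eigenvalues λ = -5, 2.
For λ=-5: (A-λI) row 1 is [14, 14], so an eigenvector is (-1, 1).
For λ=2: (A-λI) row 1 is [7, 14], so an eigenvector is (2, -1).
General solution: c_1e^(-5t)(-1,1) + c_2e^(2t)(2,-1).

x(t) = -c_1e^(-5t) + 2c_2e^(2t), z(t) = c_1e^(-5t) - c_2e^(2t)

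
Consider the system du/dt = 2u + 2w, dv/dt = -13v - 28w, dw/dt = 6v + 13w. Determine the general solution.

Coefficient matrix A = [[2, 0, 2], [0, -13, -28], [0, 6, 13]].
det(A - λI) = 0 gives eigenvalues λ = 2, -1, 1.
For λ=2: eigenvector (1,0,0).
For λ=-1: eigenvector (2,7,-3).
For λ=1: eigenvector (-2,-2,1).
General solution: c_1e^(2t)(1,0,0) + c_2e^(-t)(2,7,-3) + c_3e^(t)(-2,-2,1).

u(t) = c_1e^(2t) + 2c_2e^(-t) - 2c_3e^(t), v(t) = 7c_2e^(-t) - 2c_3e^(t), w(t) = -3c_2e^(-t) + c_3e^(t)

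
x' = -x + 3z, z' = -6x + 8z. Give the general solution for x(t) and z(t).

Coefficient matrix A = [[-1, 3], [-6, 8]].
Characteristic polynomial det(A - λI) = λ^2 - 7λ + 10 = 0.
Eigenvalues λ = 2, 5.
For λ=2: (A-λI) row 1 is [-3, 3], so an eigenvector is (1, 1).
For λ=5: (A-λI) row 1 is [-6, 3], so an eigenvector is (1, 2).
General solution: C_1e^(2t)(1,1) + C_2e^(5t)(1,2).

x(t) = C_1e^(2t) + C_2e^(5t), z(t) = C_1e^(2t) + 2C_2e^(5t)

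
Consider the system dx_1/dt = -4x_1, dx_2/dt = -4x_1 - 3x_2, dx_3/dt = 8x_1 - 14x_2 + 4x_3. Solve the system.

x_1(t) = K_2e^(-4t), x_2(t) = K_1e^(-3t) + 4K_2e^(-4t), x_3(t) = 2K_1e^(-3t) + 6K_2e^(-4t) + K_3e^(4t)

Coefficient matrix A = [[-4, 0, 0], [-4, -3, 0], [8, -14, 4]].
det(A - λI) = 0 gives eigenvalues λ = -3, -4, 4.
For λ=-3: eigenvector (0,1,2).
For λ=-4: eigenvector (1,4,6).
For λ=4: eigenvector (0,0,1).
General solution: K_1e^(-3t)(0,1,2) + K_2e^(-4t)(1,4,6) + K_3e^(4t)(0,0,1).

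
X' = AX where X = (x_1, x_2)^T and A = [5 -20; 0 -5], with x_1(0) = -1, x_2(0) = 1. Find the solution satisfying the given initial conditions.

x_1(t) = -3e^(5t) + 2e^(-5t), x_2(t) = e^(-5t)

Coefficient matrix A = [[5, -20], [0, -5]].
Characteristic polynomial det(A - λI) = λ^2 - 25 = 0.
Eigenvalues λ = 5, -5.
For λ=5: (A-λI) row 1 is [0, -20], so an eigenvector is (-1, 0).
For λ=-5: (A-λI) row 1 is [10, -20], so an eigenvector is (2, 1).
General solution: K_1e^(5t)(-1,0) + K_2e^(-5t)(2,1).
Applying x_1(0)=-1, x_2(0)=1 gives K_1=3, K_2=1.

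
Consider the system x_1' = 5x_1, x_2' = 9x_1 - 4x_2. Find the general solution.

Coefficient matrix A = [[5, 0], [9, -4]].
Characteristic polynomial det(A - λI) = λ^2 - λ - 20 = 0.
Eigenvalues λ = -4, 5.
For λ=-4: (A-λI) row 1 is [9, 0], so an eigenvector is (0, -1).
For λ=5: (A-λI) row 2 is [9, -9], so an eigenvector is (1, 1).
General solution: K_1e^(-4t)(0,-1) + K_2e^(5t)(1,1).

x_1(t) = K_2e^(5t), x_2(t) = -K_1e^(-4t) + K_2e^(5t)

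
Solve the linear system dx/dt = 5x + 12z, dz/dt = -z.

Coefficient matrix A = [[5, 12], [0, -1]].
Characteristic polynomial det(A - λI) = λ^2 - 4λ - 5 = 0.
Eigenvalues λ = -1, 5.
For λ=-1: (A-λI) row 1 is [6, 12], so an eigenvector is (2, -1).
For λ=5: (A-λI) row 1 is [0, 12], so an eigenvector is (-1, 0).
General solution: C_1e^(-t)(2,-1) + C_2e^(5t)(-1,0).

x(t) = 2C_1e^(-t) - C_2e^(5t), z(t) = -C_1e^(-t)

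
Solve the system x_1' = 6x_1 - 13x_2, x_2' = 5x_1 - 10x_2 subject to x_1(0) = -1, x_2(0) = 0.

Coefficient matrix A = [[6, -13], [5, -10]].
Characteristic polynomial det(A - λI) = λ^2 + 4λ + 5 = 0.
Eigenvalues λ = -2 ± i (complex conjugate pair).
For λ=-2+i: an eigenvector is (-3,-2) - i(2,1) = (-3 - 2i, -2 - i).
A real fundamental pair from Re and Im of e^((-2+i)t)v: X_1 = e^(-2t)(cos(t)·(-3,-2) + sin(t)·(2,1)), X_2 = e^(-2t)(sin(t)·(-3,-2) - cos(t)·(2,1)).
General solution: c_1X_1 + c_2X_2.
Applying x_1(0)=-1, x_2(0)=0 gives c_1=-1, c_2=2.

x_1(t) = -8e^(-2t)sin(t) - e^(-2t)cos(t), x_2(t) = -5e^(-2t)sin(t)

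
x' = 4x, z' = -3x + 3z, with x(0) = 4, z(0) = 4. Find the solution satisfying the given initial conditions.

Coefficient matrix A = [[4, 0], [-3, 3]].
Characteristic polynomial det(A - λI) = λ^2 - 7λ + 12 = 0.
Eigenvalues λ = 3, 4.
For λ=3: (A-λI) row 1 is [1, 0], so an eigenvector is (0, -1).
For λ=4: (A-λI) row 2 is [-3, -1], so an eigenvector is (1, -3).
General solution: C_1e^(3t)(0,-1) + C_2e^(4t)(1,-3).
Applying x(0)=4, z(0)=4 gives C_1=-16, C_2=4.

x(t) = 4e^(4t), z(t) = -12e^(4t) + 16e^(3t)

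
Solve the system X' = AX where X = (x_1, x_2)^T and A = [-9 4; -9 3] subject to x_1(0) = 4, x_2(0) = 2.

Coefficient matrix A = [[-9, 4], [-9, 3]].
Characteristic polynomial det(A - λI) = λ^2 + 6λ + 9 = 0.
Single eigenvalue λ = -3 with algebraic multiplicity 2.
Eigenvector v = (2,3); generalized eigenvector w with (A-λI)w=v is (-1,-1).
General solution: e^(-3t)[K_1·v + K_2·(t·v + w)].
Applying x_1(0)=4, x_2(0)=2 gives K_1=-2, K_2=-8.

x_1(t) = -16te^(-3t) + 4e^(-3t), x_2(t) = -24te^(-3t) + 2e^(-3t)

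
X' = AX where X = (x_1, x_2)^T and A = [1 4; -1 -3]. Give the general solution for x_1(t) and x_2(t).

Coefficient matrix A = [[1, 4], [-1, -3]].
Characteristic polynomial det(A - λI) = λ^2 + 2λ + 1 = 0.
Single eigenvalue λ = -1 with algebraic multiplicity 2.
Eigenvector v = (2,-1); generalized eigenvector w with (A-λI)w=v is (1,0).
General solution: e^(-t)[K_1·v + K_2·(t·v + w)].

x_1(t) = 2K_1e^(-t) + 2K_2te^(-t) + K_2e^(-t), x_2(t) = -K_1e^(-t) - K_2te^(-t)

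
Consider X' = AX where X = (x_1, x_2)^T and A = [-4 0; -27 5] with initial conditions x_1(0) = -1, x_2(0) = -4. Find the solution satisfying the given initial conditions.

x_1(t) = -e^(-4t), x_2(t) = -e^(5t) - 3e^(-4t)

Coefficient matrix A = [[-4, 0], [-27, 5]].
Characteristic polynomial det(A - λI) = λ^2 - λ - 20 = 0.
Eigenvalues λ = -4, 5.
For λ=-4: (A-λI) row 2 is [-27, 9], so an eigenvector is (1, 3).
For λ=5: (A-λI) row 1 is [-9, 0], so an eigenvector is (0, 1).
General solution: C_1e^(-4t)(1,3) + C_2e^(5t)(0,1).
Applying x_1(0)=-1, x_2(0)=-4 gives C_1=-1, C_2=-1.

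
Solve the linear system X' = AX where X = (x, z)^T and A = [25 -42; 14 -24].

Coefficient matrix A = [[25, -42], [14, -24]].
Characteristic polynomial det(A - λI) = λ^2 - λ - 12 = 0.
Eigenvalues λ = 4, -3.
For λ=4: (A-λI) row 1 is [21, -42], so an eigenvector is (-2, -1).
For λ=-3: (A-λI) row 1 is [28, -42], so an eigenvector is (3, 2).
General solution: c_1e^(4t)(-2,-1) + c_2e^(-3t)(3,2).

x(t) = -2c_1e^(4t) + 3c_2e^(-3t), z(t) = -c_1e^(4t) + 2c_2e^(-3t)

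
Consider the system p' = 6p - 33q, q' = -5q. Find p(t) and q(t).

Coefficient matrix A = [[6, -33], [0, -5]].
Characteristic polynomial det(A - λI) = λ^2 - λ - 30 = 0.
Eigenvalues λ = -5, 6.
For λ=-5: (A-λI) row 1 is [11, -33], so an eigenvector is (3, 1).
For λ=6: (A-λI) row 1 is [0, -33], so an eigenvector is (1, 0).
General solution: c_1e^(-5t)(3,1) + c_2e^(6t)(1,0).

p(t) = 3c_1e^(-5t) + c_2e^(6t), q(t) = c_1e^(-5t)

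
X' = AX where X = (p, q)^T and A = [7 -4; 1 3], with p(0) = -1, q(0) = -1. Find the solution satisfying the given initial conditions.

Coefficient matrix A = [[7, -4], [1, 3]].
Characteristic polynomial det(A - λI) = λ^2 - 10λ + 25 = 0.
Single eigenvalue λ = 5 with algebraic multiplicity 2.
Eigenvector v = (2,1); generalized eigenvector w with (A-λI)w=v is (-3,-2).
General solution: e^(5t)[C_1·v + C_2·(t·v + w)].
Applying p(0)=-1, q(0)=-1 gives C_1=1, C_2=1.

p(t) = 2te^(5t) - e^(5t), q(t) = te^(5t) - e^(5t)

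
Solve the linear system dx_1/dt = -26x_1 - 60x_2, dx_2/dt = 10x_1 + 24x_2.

x_1(t) = 2c_1e^(4t) - 3c_2e^(-6t), x_2(t) = -c_1e^(4t) + c_2e^(-6t)

Coefficient matrix A = [[-26, -60], [10, 24]].
Characteristic polynomial det(A - λI) = λ^2 + 2λ - 24 = 0.
Eigenvalues λ = 4, -6.
For λ=4: (A-λI) row 1 is [-30, -60], so an eigenvector is (2, -1).
For λ=-6: (A-λI) row 1 is [-20, -60], so an eigenvector is (-3, 1).
General solution: c_1e^(4t)(2,-1) + c_2e^(-6t)(-3,1).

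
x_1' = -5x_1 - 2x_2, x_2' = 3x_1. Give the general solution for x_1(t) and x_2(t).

x_1(t) = 2K_1e^(-2t) - K_2e^(-3t), x_2(t) = -3K_1e^(-2t) + K_2e^(-3t)

Coefficient matrix A = [[-5, -2], [3, 0]].
Characteristic polynomial det(A - λI) = λ^2 + 5λ + 6 = 0.
Eigenvalues λ = -2, -3.
For λ=-2: (A-λI) row 1 is [-3, -2], so an eigenvector is (2, -3).
For λ=-3: (A-λI) row 1 is [-2, -2], so an eigenvector is (-1, 1).
General solution: K_1e^(-2t)(2,-3) + K_2e^(-3t)(-1,1).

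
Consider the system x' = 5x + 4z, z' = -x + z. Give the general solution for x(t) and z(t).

x(t) = -2c_1e^(3t) - 2c_2te^(3t) - c_2e^(3t), z(t) = c_1e^(3t) + c_2te^(3t)

Coefficient matrix A = [[5, 4], [-1, 1]].
Characteristic polynomial det(A - λI) = λ^2 - 6λ + 9 = 0.
Single eigenvalue λ = 3 with algebraic multiplicity 2.
Eigenvector v = (-2,1); generalized eigenvector w with (A-λI)w=v is (-1,0).
General solution: e^(3t)[c_1·v + c_2·(t·v + w)].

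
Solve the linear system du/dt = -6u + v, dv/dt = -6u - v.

Coefficient matrix A = [[-6, 1], [-6, -1]].
Characteristic polynomial det(A - λI) = λ^2 + 7λ + 12 = 0.
Eigenvalues λ = -4, -3.
For λ=-4: (A-λI) row 1 is [-2, 1], so an eigenvector is (1, 2).
For λ=-3: (A-λI) row 1 is [-3, 1], so an eigenvector is (1, 3).
General solution: c_1e^(-4t)(1,2) + c_2e^(-3t)(1,3).

u(t) = c_1e^(-4t) + c_2e^(-3t), v(t) = 2c_1e^(-4t) + 3c_2e^(-3t)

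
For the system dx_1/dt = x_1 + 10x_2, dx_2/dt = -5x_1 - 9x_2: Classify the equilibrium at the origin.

A = [[1,10],[-5,-9]]; det(A-λI) = λ^2 + 8λ + 41.
λ = -4 ± 5i: negative real part.

stable spiral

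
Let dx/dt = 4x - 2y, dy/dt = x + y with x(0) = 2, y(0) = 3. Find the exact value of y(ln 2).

8

A = [[4,-2],[1,1]]; eigenvalues λ = 3, 2.
Eigenvectors: (2,1) for λ=3, (-1,-1) for λ=2.
From the initial condition, c_1 = -1, c_2 = -4.
y(ln 2) = (-1)(2^3)(1) + (-4)(2^2)(-1) = 8.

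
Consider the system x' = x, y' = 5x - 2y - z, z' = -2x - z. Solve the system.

Coefficient matrix A = [[1, 0, 0], [5, -2, -1], [-2, 0, -1]].
det(A - λI) = 0 gives eigenvalues λ = 1, -2, -1.
For λ=1: eigenvector (1,2,-1).
For λ=-2: eigenvector (0,1,0).
For λ=-1: eigenvector (0,-1,1).
General solution: c_1e^(t)(1,2,-1) + c_2e^(-2t)(0,1,0) + c_3e^(-t)(0,-1,1).

x(t) = c_1e^(t), y(t) = 2c_1e^(t) + c_2e^(-2t) - c_3e^(-t), z(t) = -c_1e^(t) + c_3e^(-t)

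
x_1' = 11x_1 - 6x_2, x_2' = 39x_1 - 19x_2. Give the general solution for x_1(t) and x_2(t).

Coefficient matrix A = [[11, -6], [39, -19]].
Characteristic polynomial det(A - λI) = λ^2 + 8λ + 25 = 0.
Eigenvalues λ = -4 ± 3i (complex conjugate pair).
For λ=-4+3i: an eigenvector is (-1,-2) - i(-1,-3) = (-1 + i, -2 + 3i).
A real fundamental pair from Re and Im of e^((-4+3i)t)v: X_1 = e^(-4t)(cos(3t)·(-1,-2) + sin(3t)·(-1,-3)), X_2 = e^(-4t)(sin(3t)·(-1,-2) - cos(3t)·(-1,-3)).
General solution: C_1X_1 + C_2X_2.

x_1(t) = -C_1e^(-4t)sin(3t) - C_1e^(-4t)cos(3t) - C_2e^(-4t)sin(3t) + C_2e^(-4t)cos(3t), x_2(t) = -3C_1e^(-4t)sin(3t) - 2C_1e^(-4t)cos(3t) - 2C_2e^(-4t)sin(3t) + 3C_2e^(-4t)cos(3t)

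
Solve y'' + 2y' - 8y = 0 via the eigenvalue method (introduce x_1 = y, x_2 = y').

Let x_1 = y, x_2 = y'. Then x_1' = x_2 and x_2' = 8x_1 - 2x_2.
A = [[0,1],[8,-2]]; det(A-λI) = λ^2 + 2λ - 8.
Eigenvalues λ = -4, 2 with eigenvectors (1,-4), (1,2).

y(t) = C_1e^(-4t) + C_2e^(2t)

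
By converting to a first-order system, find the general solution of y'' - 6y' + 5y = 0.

y(t) = K_1e^(t) + K_2e^(5t)

Let x_1 = y, x_2 = y'. Then x_1' = x_2 and x_2' = -5x_1 + 6x_2.
A = [[0,1],[-5,6]]; det(A-λI) = λ^2 - 6λ + 5.
Eigenvalues λ = 1, 5 with eigenvectors (1,1), (1,5).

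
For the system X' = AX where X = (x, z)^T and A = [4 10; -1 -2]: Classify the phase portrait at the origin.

unstable spiral

A = [[4,10],[-1,-2]]; det(A-λI) = λ^2 - 2λ + 2.
λ = 1 ± i: positive real part.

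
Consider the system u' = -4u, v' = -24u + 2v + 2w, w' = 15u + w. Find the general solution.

u(t) = C_1e^(-4t), v(t) = 5C_1e^(-4t) + C_2e^(2t) - 2C_3e^(t), w(t) = -3C_1e^(-4t) + C_3e^(t)

Coefficient matrix A = [[-4, 0, 0], [-24, 2, 2], [15, 0, 1]].
det(A - λI) = 0 gives eigenvalues λ = -4, 2, 1.
For λ=-4: eigenvector (1,5,-3).
For λ=2: eigenvector (0,1,0).
For λ=1: eigenvector (0,-2,1).
General solution: C_1e^(-4t)(1,5,-3) + C_2e^(2t)(0,1,0) + C_3e^(t)(0,-2,1).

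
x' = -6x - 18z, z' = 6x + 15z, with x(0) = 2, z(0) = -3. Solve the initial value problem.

x(t) = 12e^(6t) - 10e^(3t), z(t) = -8e^(6t) + 5e^(3t)

Coefficient matrix A = [[-6, -18], [6, 15]].
Characteristic polynomial det(A - λI) = λ^2 - 9λ + 18 = 0.
Eigenvalues λ = 3, 6.
For λ=3: (A-λI) row 1 is [-9, -18], so an eigenvector is (2, -1).
For λ=6: (A-λI) row 1 is [-12, -18], so an eigenvector is (-3, 2).
General solution: C_1e^(3t)(2,-1) + C_2e^(6t)(-3,2).
Applying x(0)=2, z(0)=-3 gives C_1=-5, C_2=-4.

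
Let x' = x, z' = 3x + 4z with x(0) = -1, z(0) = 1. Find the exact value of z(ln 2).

A = [[1,0],[3,4]]; eigenvalues λ = 4, 1.
Eigenvectors: (0,1) for λ=4, (-1,1) for λ=1.
From the initial condition, c_1 = 0, c_2 = 1.
z(ln 2) = (0)(2^4)(1) + (1)(2^1)(1) = 2.

2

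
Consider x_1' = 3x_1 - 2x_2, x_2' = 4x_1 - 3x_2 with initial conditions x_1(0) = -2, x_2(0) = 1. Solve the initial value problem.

Coefficient matrix A = [[3, -2], [4, -3]].
Characteristic polynomial det(A - λI) = λ^2 - 1 = 0.
Eigenvalues λ = -1, 1.
For λ=-1: (A-λI) row 1 is [4, -2], so an eigenvector is (-1, -2).
For λ=1: (A-λI) row 1 is [2, -2], so an eigenvector is (-1, -1).
General solution: c_1e^(-t)(-1,-2) + c_2e^(t)(-1,-1).
Applying x_1(0)=-2, x_2(0)=1 gives c_1=-3, c_2=5.

x_1(t) = -5e^(t) + 3e^(-t), x_2(t) = -5e^(t) + 6e^(-t)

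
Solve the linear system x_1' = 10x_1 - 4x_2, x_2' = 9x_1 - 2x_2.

x_1(t) = -2K_1e^(4t) - 2K_2te^(4t) + K_2e^(4t), x_2(t) = -3K_1e^(4t) - 3K_2te^(4t) + 2K_2e^(4t)

Coefficient matrix A = [[10, -4], [9, -2]].
Characteristic polynomial det(A - λI) = λ^2 - 8λ + 16 = 0.
Single eigenvalue λ = 4 with algebraic multiplicity 2.
Eigenvector v = (-2,-3); generalized eigenvector w with (A-λI)w=v is (1,2).
General solution: e^(4t)[K_1·v + K_2·(t·v + w)].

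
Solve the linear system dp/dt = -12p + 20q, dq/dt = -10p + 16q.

p(t) = -3c_1e^(2t)sin(2t) - c_1e^(2t)cos(2t) - c_2e^(2t)sin(2t) + 3c_2e^(2t)cos(2t), q(t) = -2c_1e^(2t)sin(2t) - c_1e^(2t)cos(2t) - c_2e^(2t)sin(2t) + 2c_2e^(2t)cos(2t)

Coefficient matrix A = [[-12, 20], [-10, 16]].
Characteristic polynomial det(A - λI) = λ^2 - 4λ + 8 = 0.
Eigenvalues λ = 2 ± 2i (complex conjugate pair).
For λ=2+2i: an eigenvector is (-1,-1) - i(-3,-2) = (-1 + 3i, -1 + 2i).
A real fundamental pair from Re and Im of e^((2+2i)t)v: X_1 = e^(2t)(cos(2t)·(-1,-1) + sin(2t)·(-3,-2)), X_2 = e^(2t)(sin(2t)·(-1,-1) - cos(2t)·(-3,-2)).
General solution: c_1X_1 + c_2X_2.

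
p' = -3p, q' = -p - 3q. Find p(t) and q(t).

Coefficient matrix A = [[-3, 0], [-1, -3]].
Characteristic polynomial det(A - λI) = λ^2 + 6λ + 9 = 0.
Single eigenvalue λ = -3 with algebraic multiplicity 2.
Eigenvector v = (0,1); generalized eigenvector w with (A-λI)w=v is (-1,0).
General solution: e^(-3t)[C_1·v + C_2·(t·v + w)].

p(t) = -C_2e^(-3t), q(t) = C_1e^(-3t) + C_2te^(-3t)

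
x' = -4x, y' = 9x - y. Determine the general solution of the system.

Coefficient matrix A = [[-4, 0], [9, -1]].
Characteristic polynomial det(A - λI) = λ^2 + 5λ + 4 = 0.
Eigenvalues λ = -1, -4.
For λ=-1: (A-λI) row 1 is [-3, 0], so an eigenvector is (0, -1).
For λ=-4: (A-λI) row 2 is [9, 3], so an eigenvector is (-1, 3).
General solution: C_1e^(-t)(0,-1) + C_2e^(-4t)(-1,3).

x(t) = -C_2e^(-4t), y(t) = -C_1e^(-t) + 3C_2e^(-4t)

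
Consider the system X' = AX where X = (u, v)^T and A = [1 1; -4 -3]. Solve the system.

Coefficient matrix A = [[1, 1], [-4, -3]].
Characteristic polynomial det(A - λI) = λ^2 + 2λ + 1 = 0.
Single eigenvalue λ = -1 with algebraic multiplicity 2.
Eigenvector v = (1,-2); generalized eigenvector w with (A-λI)w=v is (0,1).
General solution: e^(-t)[K_1·v + K_2·(t·v + w)].

u(t) = K_1e^(-t) + K_2te^(-t), v(t) = -2K_1e^(-t) - 2K_2te^(-t) + K_2e^(-t)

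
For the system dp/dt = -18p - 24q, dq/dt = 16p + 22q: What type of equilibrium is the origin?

A = [[-18,-24],[16,22]]; det(A-λI) = λ^2 - 4λ - 12.
λ = -2, 6: opposite signs.

saddle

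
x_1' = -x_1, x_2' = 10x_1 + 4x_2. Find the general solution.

x_1(t) = K_2e^(-t), x_2(t) = K_1e^(4t) - 2K_2e^(-t)

Coefficient matrix A = [[-1, 0], [10, 4]].
Characteristic polynomial det(A - λI) = λ^2 - 3λ - 4 = 0.
Eigenvalues λ = 4, -1.
For λ=4: (A-λI) row 1 is [-5, 0], so an eigenvector is (0, 1).
For λ=-1: (A-λI) row 2 is [10, 5], so an eigenvector is (1, -2).
General solution: K_1e^(4t)(0,1) + K_2e^(-t)(1,-2).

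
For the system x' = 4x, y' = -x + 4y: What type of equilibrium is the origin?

A = [[4,0],[-1,4]]; det(A-λI) = λ^2 - 8λ + 16.
repeated λ = 4 with a single eigenvector.

unstable improper node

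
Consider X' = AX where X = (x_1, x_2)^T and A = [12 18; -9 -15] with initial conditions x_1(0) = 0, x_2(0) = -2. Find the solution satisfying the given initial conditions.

Coefficient matrix A = [[12, 18], [-9, -15]].
Characteristic polynomial det(A - λI) = λ^2 + 3λ - 18 = 0.
Eigenvalues λ = -6, 3.
For λ=-6: (A-λI) row 1 is [18, 18], so an eigenvector is (1, -1).
For λ=3: (A-λI) row 1 is [9, 18], so an eigenvector is (-2, 1).
General solution: c_1e^(-6t)(1,-1) + c_2e^(3t)(-2,1).
Applying x_1(0)=0, x_2(0)=-2 gives c_1=4, c_2=2.

x_1(t) = -4e^(3t) + 4e^(-6t), x_2(t) = 2e^(3t) - 4e^(-6t)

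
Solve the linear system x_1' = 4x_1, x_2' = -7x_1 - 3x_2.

x_1(t) = c_1e^(4t), x_2(t) = -c_1e^(4t) + c_2e^(-3t)

Coefficient matrix A = [[4, 0], [-7, -3]].
Characteristic polynomial det(A - λI) = λ^2 - λ - 12 = 0.
Eigenvalues λ = 4, -3.
For λ=4: (A-λI) row 2 is [-7, -7], so an eigenvector is (1, -1).
For λ=-3: (A-λI) row 1 is [7, 0], so an eigenvector is (0, 1).
General solution: c_1e^(4t)(1,-1) + c_2e^(-3t)(0,1).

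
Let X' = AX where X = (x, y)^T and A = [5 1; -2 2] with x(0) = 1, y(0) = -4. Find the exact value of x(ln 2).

A = [[5,1],[-2,2]]; eigenvalues λ = 3, 4.
Eigenvectors: (-1,2) for λ=3, (-1,1) for λ=4.
From the initial condition, c_1 = -3, c_2 = 2.
x(ln 2) = (-3)(2^3)(-1) + (2)(2^4)(-1) = -8.

-8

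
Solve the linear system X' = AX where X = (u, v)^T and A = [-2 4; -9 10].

u(t) = 2C_1e^(4t) + 2C_2te^(4t) + C_2e^(4t), v(t) = 3C_1e^(4t) + 3C_2te^(4t) + 2C_2e^(4t)

Coefficient matrix A = [[-2, 4], [-9, 10]].
Characteristic polynomial det(A - λI) = λ^2 - 8λ + 16 = 0.
Single eigenvalue λ = 4 with algebraic multiplicity 2.
Eigenvector v = (2,3); generalized eigenvector w with (A-λI)w=v is (1,2).
General solution: e^(4t)[C_1·v + C_2·(t·v + w)].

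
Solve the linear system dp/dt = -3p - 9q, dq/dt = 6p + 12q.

p(t) = -3K_1e^(3t) - K_2e^(6t), q(t) = 2K_1e^(3t) + K_2e^(6t)

Coefficient matrix A = [[-3, -9], [6, 12]].
Characteristic polynomial det(A - λI) = λ^2 - 9λ + 18 = 0.
Eigenvalues λ = 3, 6.
For λ=3: (A-λI) row 1 is [-6, -9], so an eigenvector is (-3, 2).
For λ=6: (A-λI) row 1 is [-9, -9], so an eigenvector is (-1, 1).
General solution: K_1e^(3t)(-3,2) + K_2e^(6t)(-1,1).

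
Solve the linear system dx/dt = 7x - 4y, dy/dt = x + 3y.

Coefficient matrix A = [[7, -4], [1, 3]].
Characteristic polynomial det(A - λI) = λ^2 - 10λ + 25 = 0.
Single eigenvalue λ = 5 with algebraic multiplicity 2.
Eigenvector v = (-2,-1); generalized eigenvector w with (A-λI)w=v is (-1,0).
General solution: e^(5t)[C_1·v + C_2·(t·v + w)].

x(t) = -2C_1e^(5t) - 2C_2te^(5t) - C_2e^(5t), y(t) = -C_1e^(5t) - C_2te^(5t)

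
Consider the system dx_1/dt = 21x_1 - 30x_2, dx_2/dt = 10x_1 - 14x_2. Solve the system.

x_1(t) = -3C_1e^(t) - 2C_2e^(6t), x_2(t) = -2C_1e^(t) - C_2e^(6t)

Coefficient matrix A = [[21, -30], [10, -14]].
Characteristic polynomial det(A - λI) = λ^2 - 7λ + 6 = 0.
Eigenvalues λ = 1, 6.
For λ=1: (A-λI) row 1 is [20, -30], so an eigenvector is (-3, -2).
For λ=6: (A-λI) row 1 is [15, -30], so an eigenvector is (-2, -1).
General solution: C_1e^(t)(-3,-2) + C_2e^(6t)(-2,-1).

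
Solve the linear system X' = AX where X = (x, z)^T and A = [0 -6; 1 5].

x(t) = -3c_1e^(2t) + 2c_2e^(3t), z(t) = c_1e^(2t) - c_2e^(3t)

Coefficient matrix A = [[0, -6], [1, 5]].
Characteristic polynomial det(A - λI) = λ^2 - 5λ + 6 = 0.
Eigenvalues λ = 2, 3.
For λ=2: (A-λI) row 1 is [-2, -6], so an eigenvector is (-3, 1).
For λ=3: (A-λI) row 1 is [-3, -6], so an eigenvector is (2, -1).
General solution: c_1e^(2t)(-3,1) + c_2e^(3t)(2,-1).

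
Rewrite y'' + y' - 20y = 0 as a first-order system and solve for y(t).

Let x_1 = y, x_2 = y'. Then x_1' = x_2 and x_2' = 20x_1 - x_2.
A = [[0,1],[20,-1]]; det(A-λI) = λ^2 + λ - 20.
Eigenvalues λ = -5, 4 with eigenvectors (1,-5), (1,4).

y(t) = C_1e^(-5t) + C_2e^(4t)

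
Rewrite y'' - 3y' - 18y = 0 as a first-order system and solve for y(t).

y(t) = c_1e^(-3t) + c_2e^(6t)

Let x_1 = y, x_2 = y'. Then x_1' = x_2 and x_2' = 18x_1 + 3x_2.
A = [[0,1],[18,3]]; det(A-λI) = λ^2 - 3λ - 18.
Eigenvalues λ = -3, 6 with eigenvectors (1,-3), (1,6).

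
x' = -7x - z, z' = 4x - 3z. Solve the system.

x(t) = -c_1e^(-5t) - c_2te^(-5t) + c_2e^(-5t), z(t) = 2c_1e^(-5t) + 2c_2te^(-5t) - c_2e^(-5t)

Coefficient matrix A = [[-7, -1], [4, -3]].
Characteristic polynomial det(A - λI) = λ^2 + 10λ + 25 = 0.
Single eigenvalue λ = -5 with algebraic multiplicity 2.
Eigenvector v = (-1,2); generalized eigenvector w with (A-λI)w=v is (1,-1).
General solution: e^(-5t)[c_1·v + c_2·(t·v + w)].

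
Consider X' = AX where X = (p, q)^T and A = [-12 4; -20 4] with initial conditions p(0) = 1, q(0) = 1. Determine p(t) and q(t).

p(t) = -e^(-4t)sin(4t) + e^(-4t)cos(4t), q(t) = -3e^(-4t)sin(4t) + e^(-4t)cos(4t)

Coefficient matrix A = [[-12, 4], [-20, 4]].
Characteristic polynomial det(A - λI) = λ^2 + 8λ + 32 = 0.
Eigenvalues λ = -4 ± 4i (complex conjugate pair).
For λ=-4+4i: an eigenvector is (-1,-2) - i(0,1) = (-1, -2 - i).
A real fundamental pair from Re and Im of e^((-4+4i)t)v: X_1 = e^(-4t)(cos(4t)·(-1,-2) + sin(4t)·(0,1)), X_2 = e^(-4t)(sin(4t)·(-1,-2) - cos(4t)·(0,1)).
General solution: C_1X_1 + C_2X_2.
Applying p(0)=1, q(0)=1 gives C_1=-1, C_2=1.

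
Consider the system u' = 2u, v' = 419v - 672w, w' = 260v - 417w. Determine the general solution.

Coefficient matrix A = [[2, 0, 0], [0, 419, -672], [0, 260, -417]].
det(A - λI) = 0 gives eigenvalues λ = 3, -1, 2.
For λ=3: eigenvector (0,21,13).
For λ=-1: eigenvector (0,-8,-5).
For λ=2: eigenvector (1,0,0).
General solution: K_1e^(3t)(0,21,13) + K_2e^(-t)(0,-8,-5) + K_3e^(2t)(1,0,0).

u(t) = K_3e^(2t), v(t) = 21K_1e^(3t) - 8K_2e^(-t), w(t) = 13K_1e^(3t) - 5K_2e^(-t)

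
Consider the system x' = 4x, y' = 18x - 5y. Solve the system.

x(t) = -c_2e^(4t), y(t) = -c_1e^(-5t) - 2c_2e^(4t)

Coefficient matrix A = [[4, 0], [18, -5]].
Characteristic polynomial det(A - λI) = λ^2 + λ - 20 = 0.
Eigenvalues λ = -5, 4.
For λ=-5: (A-λI) row 1 is [9, 0], so an eigenvector is (0, -1).
For λ=4: (A-λI) row 2 is [18, -9], so an eigenvector is (-1, -2).
General solution: c_1e^(-5t)(0,-1) + c_2e^(4t)(-1,-2).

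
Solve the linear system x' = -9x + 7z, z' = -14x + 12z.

x(t) = -K_1e^(-2t) - K_2e^(5t), z(t) = -K_1e^(-2t) - 2K_2e^(5t)

Coefficient matrix A = [[-9, 7], [-14, 12]].
Characteristic polynomial det(A - λI) = λ^2 - 3λ - 10 = 0.
Eigenvalues λ = -2, 5.
For λ=-2: (A-λI) row 1 is [-7, 7], so an eigenvector is (-1, -1).
For λ=5: (A-λI) row 1 is [-14, 7], so an eigenvector is (-1, -2).
General solution: K_1e^(-2t)(-1,-1) + K_2e^(5t)(-1,-2).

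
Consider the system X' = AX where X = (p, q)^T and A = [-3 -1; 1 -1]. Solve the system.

Coefficient matrix A = [[-3, -1], [1, -1]].
Characteristic polynomial det(A - λI) = λ^2 + 4λ + 4 = 0.
Single eigenvalue λ = -2 with algebraic multiplicity 2.
Eigenvector v = (-1,1); generalized eigenvector w with (A-λI)w=v is (-2,3).
General solution: e^(-2t)[K_1·v + K_2·(t·v + w)].

p(t) = -K_1e^(-2t) - K_2te^(-2t) - 2K_2e^(-2t), q(t) = K_1e^(-2t) + K_2te^(-2t) + 3K_2e^(-2t)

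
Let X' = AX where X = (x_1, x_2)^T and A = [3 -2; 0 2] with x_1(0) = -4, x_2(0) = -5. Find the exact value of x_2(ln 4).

-80

A = [[3,-2],[0,2]]; eigenvalues λ = 2, 3.
Eigenvectors: (2,1) for λ=2, (1,0) for λ=3.
From the initial condition, c_1 = -5, c_2 = 6.
x_2(ln 4) = (-5)(4^2)(1) + (6)(4^3)(0) = -80.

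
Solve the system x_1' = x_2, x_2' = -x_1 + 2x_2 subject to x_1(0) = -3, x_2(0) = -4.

Coefficient matrix A = [[0, 1], [-1, 2]].
Characteristic polynomial det(A - λI) = λ^2 - 2λ + 1 = 0.
Single eigenvalue λ = 1 with algebraic multiplicity 2.
Eigenvector v = (1,1); generalized eigenvector w with (A-λI)w=v is (2,3).
General solution: e^(t)[C_1·v + C_2·(t·v + w)].
Applying x_1(0)=-3, x_2(0)=-4 gives C_1=-1, C_2=-1.

x_1(t) = -te^(t) - 3e^(t), x_2(t) = -te^(t) - 4e^(t)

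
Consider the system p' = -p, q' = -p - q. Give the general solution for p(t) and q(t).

p(t) = C_2e^(-t), q(t) = -C_1e^(-t) - C_2te^(-t) - C_2e^(-t)

Coefficient matrix A = [[-1, 0], [-1, -1]].
Characteristic polynomial det(A - λI) = λ^2 + 2λ + 1 = 0.
Single eigenvalue λ = -1 with algebraic multiplicity 2.
Eigenvector v = (0,-1); generalized eigenvector w with (A-λI)w=v is (1,-1).
General solution: e^(-t)[C_1·v + C_2·(t·v + w)].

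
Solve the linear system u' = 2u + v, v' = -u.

u(t) = K_1e^(t) + K_2te^(t) - K_2e^(t), v(t) = -K_1e^(t) - K_2te^(t) + 2K_2e^(t)

Coefficient matrix A = [[2, 1], [-1, 0]].
Characteristic polynomial det(A - λI) = λ^2 - 2λ + 1 = 0.
Single eigenvalue λ = 1 with algebraic multiplicity 2.
Eigenvector v = (1,-1); generalized eigenvector w with (A-λI)w=v is (-1,2).
General solution: e^(t)[K_1·v + K_2·(t·v + w)].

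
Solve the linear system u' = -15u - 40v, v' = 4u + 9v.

u(t) = 3C_1e^(-3t)sin(4t) - C_1e^(-3t)cos(4t) - C_2e^(-3t)sin(4t) - 3C_2e^(-3t)cos(4t), v(t) = -C_1e^(-3t)sin(4t) + C_2e^(-3t)cos(4t)

Coefficient matrix A = [[-15, -40], [4, 9]].
Characteristic polynomial det(A - λI) = λ^2 + 6λ + 25 = 0.
Eigenvalues λ = -3 ± 4i (complex conjugate pair).
For λ=-3+4i: an eigenvector is (-1,0) - i(3,-1) = (-1 - 3i, 0 + i).
A real fundamental pair from Re and Im of e^((-3+4i)t)v: X_1 = e^(-3t)(cos(4t)·(-1,0) + sin(4t)·(3,-1)), X_2 = e^(-3t)(sin(4t)·(-1,0) - cos(4t)·(3,-1)).
General solution: C_1X_1 + C_2X_2.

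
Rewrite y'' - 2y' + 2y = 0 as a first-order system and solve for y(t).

Let x_1 = y, x_2 = y'. Then x_1' = x_2 and x_2' = -2x_1 + 2x_2.
A = [[0,1],[-2,2]]; det(A-λI) = λ^2 - 2λ + 2.
Eigenvalues λ = 1 ± i.

y(t) = C_1e^(t)cos(t) + C_2e^(t)sin(t)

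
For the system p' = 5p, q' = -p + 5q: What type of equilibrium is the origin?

A = [[5,0],[-1,5]]; det(A-λI) = λ^2 - 10λ + 25.
repeated λ = 5 with a single eigenvector.

unstable improper node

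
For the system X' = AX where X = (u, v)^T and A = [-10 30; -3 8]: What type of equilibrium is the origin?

A = [[-10,30],[-3,8]]; det(A-λI) = λ^2 + 2λ + 10.
λ = -1 ± 3i: negative real part.

stable spiral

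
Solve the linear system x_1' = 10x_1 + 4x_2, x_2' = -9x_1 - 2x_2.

Coefficient matrix A = [[10, 4], [-9, -2]].
Characteristic polynomial det(A - λI) = λ^2 - 8λ + 16 = 0.
Single eigenvalue λ = 4 with algebraic multiplicity 2.
Eigenvector v = (-2,3); generalized eigenvector w with (A-λI)w=v is (1,-2).
General solution: e^(4t)[c_1·v + c_2·(t·v + w)].

x_1(t) = -2c_1e^(4t) - 2c_2te^(4t) + c_2e^(4t), x_2(t) = 3c_1e^(4t) + 3c_2te^(4t) - 2c_2e^(4t)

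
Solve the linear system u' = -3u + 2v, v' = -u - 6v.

u(t) = -c_1e^(-5t) + 2c_2e^(-4t), v(t) = c_1e^(-5t) - c_2e^(-4t)

Coefficient matrix A = [[-3, 2], [-1, -6]].
Characteristic polynomial det(A - λI) = λ^2 + 9λ + 20 = 0.
Eigenvalues λ = -5, -4.
For λ=-5: (A-λI) row 1 is [2, 2], so an eigenvector is (-1, 1).
For λ=-4: (A-λI) row 1 is [1, 2], so an eigenvector is (2, -1).
General solution: c_1e^(-5t)(-1,1) + c_2e^(-4t)(2,-1).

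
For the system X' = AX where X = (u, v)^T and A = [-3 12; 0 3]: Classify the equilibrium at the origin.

saddle

A = [[-3,12],[0,3]]; det(A-λI) = λ^2 - 9.
λ = 3, -3: opposite signs.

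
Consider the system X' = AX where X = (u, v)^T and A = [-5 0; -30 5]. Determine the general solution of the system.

Coefficient matrix A = [[-5, 0], [-30, 5]].
Characteristic polynomial det(A - λI) = λ^2 - 25 = 0.
Eigenvalues λ = 5, -5.
For λ=5: (A-λI) row 1 is [-10, 0], so an eigenvector is (0, 1).
For λ=-5: (A-λI) row 2 is [-30, 10], so an eigenvector is (-1, -3).
General solution: K_1e^(5t)(0,1) + K_2e^(-5t)(-1,-3).

u(t) = -K_2e^(-5t), v(t) = K_1e^(5t) - 3K_2e^(-5t)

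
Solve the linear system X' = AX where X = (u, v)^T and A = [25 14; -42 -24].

u(t) = -C_1e^(-3t) - 2C_2e^(4t), v(t) = 2C_1e^(-3t) + 3C_2e^(4t)

Coefficient matrix A = [[25, 14], [-42, -24]].
Characteristic polynomial det(A - λI) = λ^2 - λ - 12 = 0.
Eigenvalues λ = -3, 4.
For λ=-3: (A-λI) row 1 is [28, 14], so an eigenvector is (-1, 2).
For λ=4: (A-λI) row 1 is [21, 14], so an eigenvector is (-2, 3).
General solution: C_1e^(-3t)(-1,2) + C_2e^(4t)(-2,3).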